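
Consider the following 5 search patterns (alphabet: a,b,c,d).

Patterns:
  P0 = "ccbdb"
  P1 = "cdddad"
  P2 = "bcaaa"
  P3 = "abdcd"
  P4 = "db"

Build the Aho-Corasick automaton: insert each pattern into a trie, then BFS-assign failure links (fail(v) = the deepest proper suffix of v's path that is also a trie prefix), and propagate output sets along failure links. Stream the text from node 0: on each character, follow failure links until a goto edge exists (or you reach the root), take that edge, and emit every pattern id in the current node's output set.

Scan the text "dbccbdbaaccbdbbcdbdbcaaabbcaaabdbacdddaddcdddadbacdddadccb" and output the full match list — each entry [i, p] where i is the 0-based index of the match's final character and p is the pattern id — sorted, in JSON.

Build automaton:
Trie nodes:
  0='ε' goto a→16 b→11 c→1 d→21
  1='c' goto c→2 d→6
  2='cc' goto b→3
  3='ccb' goto d→4
  4='ccbd' goto b→5
  5='ccbdb' goto ·  ←P0
  6='cd' goto d→7
  7='cdd' goto d→8
  8='cddd' goto a→9
  9='cddda' goto d→10
  10='cdddad' goto ·  ←P1
  11='b' goto c→12
  12='bc' goto a→13
  13='bca' goto a→14
  14='bcaa' goto a→15
  15='bcaaa' goto ·  ←P2
  16='a' goto b→17
  17='ab' goto d→18
  18='abd' goto c→19
  19='abdc' goto d→20
  20='abdcd' goto ·  ←P3
  21='d' goto b→22
  22='db' goto ·  ←P4

BFS fail/out derivation:
  n1('c'): parent n0 fail=0; on 'c' 0 → fail=0;  out ∅∪∅=∅
  n11('b'): parent n0 fail=0; on 'b' 0 → fail=0;  out ∅∪∅=∅
  n16('a'): parent n0 fail=0; on 'a' 0 → fail=0;  out ∅∪∅=∅
  n21('d'): parent n0 fail=0; on 'd' 0 → fail=0;  out ∅∪∅=∅
  n2('cc'): parent n1 fail=0; on 'c' 0 → fail=1;  out ∅∪∅=∅
  n6('cd'): parent n1 fail=0; on 'd' 0 → fail=21;  out ∅∪∅=∅
  n12('bc'): parent n11 fail=0; on 'c' 0 → fail=1;  out ∅∪∅=∅
  n17('ab'): parent n16 fail=0; on 'b' 0 → fail=11;  out ∅∪∅=∅
  n22('db'): parent n21 fail=0; on 'b' 0 → fail=11;  out {4}∪∅={4}
  n3('ccb'): parent n2 fail=1; on 'b' 1→0 → fail=11;  out ∅∪∅=∅
  n7('cdd'): parent n6 fail=21; on 'd' 21→0 → fail=21;  out ∅∪∅=∅
  n13('bca'): parent n12 fail=1; on 'a' 1→0 → fail=16;  out ∅∪∅=∅
  n18('abd'): parent n17 fail=11; on 'd' 11→0 → fail=21;  out ∅∪∅=∅
  n4('ccbd'): parent n3 fail=11; on 'd' 11→0 → fail=21;  out ∅∪∅=∅
  n8('cddd'): parent n7 fail=21; on 'd' 21→0 → fail=21;  out ∅∪∅=∅
  n14('bcaa'): parent n13 fail=16; on 'a' 16→0 → fail=16;  out ∅∪∅=∅
  n19('abdc'): parent n18 fail=21; on 'c' 21→0 → fail=1;  out ∅∪∅=∅
  n5('ccbdb'): parent n4 fail=21; on 'b' 21 → fail=22;  out {0}∪{4}={0,4}
  n9('cddda'): parent n8 fail=21; on 'a' 21→0 → fail=16;  out ∅∪∅=∅
  n15('bcaaa'): parent n14 fail=16; on 'a' 16→0 → fail=16;  out {2}∪∅={2}
  n20('abdcd'): parent n19 fail=1; on 'd' 1 → fail=6;  out {3}∪∅={3}
  n10('cdddad'): parent n9 fail=16; on 'd' 16→0 → fail=21;  out {1}∪∅={1}

Scan:
i=0 'd': node 0→21
i=1 'b': node 21→22  emit P4@[0:1]
i=2 'c': node 22→12 (fail-walked)
i=3 'c': node 12→2 (fail-walked)
i=4 'b': node 2→3
i=5 'd': node 3→4
i=6 'b': node 4→5  emit P0@[2:6],P4@[5:6]
i=7 'a': node 5→16 (fail-walked)
i=8 'a': node 16→16 (fail-walked)
i=9 'c': node 16→1 (fail-walked)
i=10 'c': node 1→2
i=11 'b': node 2→3
i=12 'd': node 3→4
i=13 'b': node 4→5  emit P0@[9:13],P4@[12:13]
i=14 'b': node 5→11 (fail-walked)
i=15 'c': node 11→12
i=16 'd': node 12→6 (fail-walked)
i=17 'b': node 6→22 (fail-walked)  emit P4@[16:17]
i=18 'd': node 22→21 (fail-walked)
i=19 'b': node 21→22  emit P4@[18:19]
i=20 'c': node 22→12 (fail-walked)
i=21 'a': node 12→13
i=22 'a': node 13→14
i=23 'a': node 14→15  emit P2@[19:23]
i=24 'b': node 15→17 (fail-walked)
i=25 'b': node 17→11 (fail-walked)
i=26 'c': node 11→12
i=27 'a': node 12→13
i=28 'a': node 13→14
i=29 'a': node 14→15  emit P2@[25:29]
i=30 'b': node 15→17 (fail-walked)
i=31 'd': node 17→18
i=32 'b': node 18→22 (fail-walked)  emit P4@[31:32]
i=33 'a': node 22→16 (fail-walked)
i=34 'c': node 16→1 (fail-walked)
i=35 'd': node 1→6
i=36 'd': node 6→7
i=37 'd': node 7→8
i=38 'a': node 8→9
i=39 'd': node 9→10  emit P1@[34:39]
i=40 'd': node 10→21 (fail-walked)
i=41 'c': node 21→1 (fail-walked)
i=42 'd': node 1→6
i=43 'd': node 6→7
i=44 'd': node 7→8
i=45 'a': node 8→9
i=46 'd': node 9→10  emit P1@[41:46]
i=47 'b': node 10→22 (fail-walked)  emit P4@[46:47]
i=48 'a': node 22→16 (fail-walked)
i=49 'c': node 16→1 (fail-walked)
i=50 'd': node 1→6
i=51 'd': node 6→7
i=52 'd': node 7→8
i=53 'a': node 8→9
i=54 'd': node 9→10  emit P1@[49:54]
i=55 'c': node 10→1 (fail-walked)
i=56 'c': node 1→2
i=57 'b': node 2→3

Result: [[1,4],[6,0],[6,4],[13,0],[13,4],[17,4],[19,4],[23,2],[29,2],[32,4],[39,1],[46,1],[47,4],[54,1]]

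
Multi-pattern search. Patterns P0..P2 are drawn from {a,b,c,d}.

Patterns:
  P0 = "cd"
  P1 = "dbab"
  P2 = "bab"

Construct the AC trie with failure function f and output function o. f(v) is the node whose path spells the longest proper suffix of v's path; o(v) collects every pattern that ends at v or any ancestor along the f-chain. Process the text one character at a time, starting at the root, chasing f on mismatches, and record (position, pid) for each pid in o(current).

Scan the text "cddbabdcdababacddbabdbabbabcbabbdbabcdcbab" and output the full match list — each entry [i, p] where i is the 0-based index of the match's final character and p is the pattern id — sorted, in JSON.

Construct AC machine:
Trie nodes:
  0='ε' goto b→7 c→1 d→3
  1='c' goto d→2
  2='cd' goto ·  ←P0
  3='d' goto b→4
  4='db' goto a→5
  5='dba' goto b→6
  6='dbab' goto ·  ←P1
  7='b' goto a→8
  8='ba' goto b→9
  9='bab' goto ·  ←P2

BFS fail/out derivation:
  n1('c'): parent n0 fail=0; on 'c' 0 → fail=0;  out ∅∪∅=∅
  n3('d'): parent n0 fail=0; on 'd' 0 → fail=0;  out ∅∪∅=∅
  n7('b'): parent n0 fail=0; on 'b' 0 → fail=0;  out ∅∪∅=∅
  n2('cd'): parent n1 fail=0; on 'd' 0 → fail=3;  out {0}∪∅={0}
  n4('db'): parent n3 fail=0; on 'b' 0 → fail=7;  out ∅∪∅=∅
  n8('ba'): parent n7 fail=0; on 'a' 0 → fail=0;  out ∅∪∅=∅
  n5('dba'): parent n4 fail=7; on 'a' 7 → fail=8;  out ∅∪∅=∅
  n9('bab'): parent n8 fail=0; on 'b' 0 → fail=7;  out {2}∪∅={2}
  n6('dbab'): parent n5 fail=8; on 'b' 8 → fail=9;  out {1}∪{2}={1,2}

Run:
i=0 'c': node 0→1
i=1 'd': node 1→2  → match P0@[0:1]
i=2 'd': node 2→3 (fail-walked)
i=3 'b': node 3→4
i=4 'a': node 4→5
i=5 'b': node 5→6  → match P1@[2:5],P2@[3:5]
i=6 'd': node 6→3 (fail-walked)
i=7 'c': node 3→1 (fail-walked)
i=8 'd': node 1→2  → match P0@[7:8]
i=9 'a': node 2→0 (fail-walked)
i=10 'b': node 0→7
i=11 'a': node 7→8
i=12 'b': node 8→9  → match P2@[10:12]
i=13 'a': node 9→8 (fail-walked)
i=14 'c': node 8→1 (fail-walked)
i=15 'd': node 1→2  → match P0@[14:15]
i=16 'd': node 2→3 (fail-walked)
i=17 'b': node 3→4
i=18 'a': node 4→5
i=19 'b': node 5→6  → match P1@[16:19],P2@[17:19]
i=20 'd': node 6→3 (fail-walked)
i=21 'b': node 3→4
i=22 'a': node 4→5
i=23 'b': node 5→6  → match P1@[20:23],P2@[21:23]
i=24 'b': node 6→7 (fail-walked)
i=25 'a': node 7→8
i=26 'b': node 8→9  → match P2@[24:26]
i=27 'c': node 9→1 (fail-walked)
i=28 'b': node 1→7 (fail-walked)
i=29 'a': node 7→8
i=30 'b': node 8→9  → match P2@[28:30]
i=31 'b': node 9→7 (fail-walked)
i=32 'd': node 7→3 (fail-walked)
i=33 'b': node 3→4
i=34 'a': node 4→5
i=35 'b': node 5→6  → match P1@[32:35],P2@[33:35]
i=36 'c': node 6→1 (fail-walked)
i=37 'd': node 1→2  → match P0@[36:37]
i=38 'c': node 2→1 (fail-walked)
i=39 'b': node 1→7 (fail-walked)
i=40 'a': node 7→8
i=41 'b': node 8→9  → match P2@[39:41]

Result: [[1,0],[5,1],[5,2],[8,0],[12,2],[15,0],[19,1],[19,2],[23,1],[23,2],[26,2],[30,2],[35,1],[35,2],[37,0],[41,2]]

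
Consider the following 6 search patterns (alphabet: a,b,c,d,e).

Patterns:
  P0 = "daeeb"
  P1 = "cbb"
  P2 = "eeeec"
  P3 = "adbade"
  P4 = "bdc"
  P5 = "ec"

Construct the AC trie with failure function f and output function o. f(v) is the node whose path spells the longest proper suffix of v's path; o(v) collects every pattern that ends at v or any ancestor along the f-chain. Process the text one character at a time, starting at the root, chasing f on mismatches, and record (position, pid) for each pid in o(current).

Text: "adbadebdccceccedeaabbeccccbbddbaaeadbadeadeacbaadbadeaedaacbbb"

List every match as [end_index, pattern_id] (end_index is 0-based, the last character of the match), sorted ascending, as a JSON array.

Construct AC machine:
Trie nodes:
  n0 'ε': a→14 b→20 c→6 d→1 e→9
  n1 'd': a→2
  n2 'da': e→3
  n3 'dae': e→4
  n4 'daee': b→5
  n5 'daeeb': ·  [P0 ends]
  n6 'c': b→7
  n7 'cb': b→8
  n8 'cbb': ·  [P1 ends]
  n9 'e': c→23 e→10
  n10 'ee': e→11
  n11 'eee': e→12
  n12 'eeee': c→13
  n13 'eeeec': ·  [P2 ends]
  n14 'a': d→15
  n15 'ad': b→16
  n16 'adb': a→17
  n17 'adba': d→18
  n18 'adbad': e→19
  n19 'adbade': ·  [P3 ends]
  n20 'b': d→21
  n21 'bd': c→22
  n22 'bdc': ·  [P4 ends]
  n23 'ec': ·  [P5 ends]

BFS fail/out derivation:
  fail(1) 'd': from fail(0)=0 chase 'd': 0 ⇒ 0;  out=∅∪out(0)=∅
  fail(6) 'c': from fail(0)=0 chase 'c': 0 ⇒ 0;  out=∅∪out(0)=∅
  fail(9) 'e': from fail(0)=0 chase 'e': 0 ⇒ 0;  out=∅∪out(0)=∅
  fail(14) 'a': from fail(0)=0 chase 'a': 0 ⇒ 0;  out=∅∪out(0)=∅
  fail(20) 'b': from fail(0)=0 chase 'b': 0 ⇒ 0;  out=∅∪out(0)=∅
  fail(2) 'da': from fail(1)=0 chase 'a': 0 ⇒ 14;  out=∅∪out(14)=∅
  fail(7) 'cb': from fail(6)=0 chase 'b': 0 ⇒ 20;  out=∅∪out(20)=∅
  fail(10) 'ee': from fail(9)=0 chase 'e': 0 ⇒ 9;  out=∅∪out(9)=∅
  fail(15) 'ad': from fail(14)=0 chase 'd': 0 ⇒ 1;  out=∅∪out(1)=∅
  fail(21) 'bd': from fail(20)=0 chase 'd': 0 ⇒ 1;  out=∅∪out(1)=∅
  fail(23) 'ec': from fail(9)=0 chase 'c': 0 ⇒ 6;  out={5}∪out(6)={5}
  fail(3) 'dae': from fail(2)=14 chase 'e': 14→0 ⇒ 9;  out=∅∪out(9)=∅
  fail(8) 'cbb': from fail(7)=20 chase 'b': 20→0 ⇒ 20;  out={1}∪out(20)={1}
  fail(11) 'eee': from fail(10)=9 chase 'e': 9 ⇒ 10;  out=∅∪out(10)=∅
  fail(16) 'adb': from fail(15)=1 chase 'b': 1→0 ⇒ 20;  out=∅∪out(20)=∅
  fail(22) 'bdc': from fail(21)=1 chase 'c': 1→0 ⇒ 6;  out={4}∪out(6)={4}
  fail(4) 'daee': from fail(3)=9 chase 'e': 9 ⇒ 10;  out=∅∪out(10)=∅
  fail(12) 'eeee': from fail(11)=10 chase 'e': 10 ⇒ 11;  out=∅∪out(11)=∅
  fail(17) 'adba': from fail(16)=20 chase 'a': 20→0 ⇒ 14;  out=∅∪out(14)=∅
  fail(5) 'daeeb': from fail(4)=10 chase 'b': 10→9→0 ⇒ 20;  out={0}∪out(20)={0}
  fail(13) 'eeeec': from fail(12)=11 chase 'c': 11→10→9 ⇒ 23;  out={2}∪out(23)={2,5}
  fail(18) 'adbad': from fail(17)=14 chase 'd': 14 ⇒ 15;  out=∅∪out(15)=∅
  fail(19) 'adbade': from fail(18)=15 chase 'e': 15→1→0 ⇒ 9;  out={3}∪out(9)={3}

Scan:
[0] read 'a'  n0⇒n14
[1] read 'd'  n14⇒n15
[2] read 'b'  n15⇒n16
[3] read 'a'  n16⇒n17
[4] read 'd'  n17⇒n18
[5] read 'e'  n18⇒n19  → match P3@[0:5]
[6] read 'b'  n19⇒n20 ·f
[7] read 'd'  n20⇒n21
[8] read 'c'  n21⇒n22  → match P4@[6:8]
[9] read 'c'  n22⇒n6 ·f
[10] read 'c'  n6⇒n6 ·f
[11] read 'e'  n6⇒n9 ·f
[12] read 'c'  n9⇒n23  → match P5@[11:12]
[13] read 'c'  n23⇒n6 ·f
[14] read 'e'  n6⇒n9 ·f
[15] read 'd'  n9⇒n1 ·f
[16] read 'e'  n1⇒n9 ·f
[17] read 'a'  n9⇒n14 ·f
[18] read 'a'  n14⇒n14 ·f
[19] read 'b'  n14⇒n20 ·f
[20] read 'b'  n20⇒n20 ·f
[21] read 'e'  n20⇒n9 ·f
[22] read 'c'  n9⇒n23  → match P5@[21:22]
[23] read 'c'  n23⇒n6 ·f
[24] read 'c'  n6⇒n6 ·f
[25] read 'c'  n6⇒n6 ·f
[26] read 'b'  n6⇒n7
[27] read 'b'  n7⇒n8  → match P1@[25:27]
[28] read 'd'  n8⇒n21 ·f
[29] read 'd'  n21⇒n1 ·f
[30] read 'b'  n1⇒n20 ·f
[31] read 'a'  n20⇒n14 ·f
[32] read 'a'  n14⇒n14 ·f
[33] read 'e'  n14⇒n9 ·f
[34] read 'a'  n9⇒n14 ·f
[35] read 'd'  n14⇒n15
[36] read 'b'  n15⇒n16
[37] read 'a'  n16⇒n17
[38] read 'd'  n17⇒n18
[39] read 'e'  n18⇒n19  → match P3@[34:39]
[40] read 'a'  n19⇒n14 ·f
[41] read 'd'  n14⇒n15
[42] read 'e'  n15⇒n9 ·f
[43] read 'a'  n9⇒n14 ·f
[44] read 'c'  n14⇒n6 ·f
[45] read 'b'  n6⇒n7
[46] read 'a'  n7⇒n14 ·f
[47] read 'a'  n14⇒n14 ·f
[48] read 'd'  n14⇒n15
[49] read 'b'  n15⇒n16
[50] read 'a'  n16⇒n17
[51] read 'd'  n17⇒n18
[52] read 'e'  n18⇒n19  → match P3@[47:52]
[53] read 'a'  n19⇒n14 ·f
[54] read 'e'  n14⇒n9 ·f
[55] read 'd'  n9⇒n1 ·f
[56] read 'a'  n1⇒n2
[57] read 'a'  n2⇒n14 ·f
[58] read 'c'  n14⇒n6 ·f
[59] read 'b'  n6⇒n7
[60] read 'b'  n7⇒n8  → match P1@[58:60]
[61] read 'b'  n8⇒n20 ·f

All matches (sorted): [[5,3],[8,4],[12,5],[22,5],[27,1],[39,3],[52,3],[60,1]]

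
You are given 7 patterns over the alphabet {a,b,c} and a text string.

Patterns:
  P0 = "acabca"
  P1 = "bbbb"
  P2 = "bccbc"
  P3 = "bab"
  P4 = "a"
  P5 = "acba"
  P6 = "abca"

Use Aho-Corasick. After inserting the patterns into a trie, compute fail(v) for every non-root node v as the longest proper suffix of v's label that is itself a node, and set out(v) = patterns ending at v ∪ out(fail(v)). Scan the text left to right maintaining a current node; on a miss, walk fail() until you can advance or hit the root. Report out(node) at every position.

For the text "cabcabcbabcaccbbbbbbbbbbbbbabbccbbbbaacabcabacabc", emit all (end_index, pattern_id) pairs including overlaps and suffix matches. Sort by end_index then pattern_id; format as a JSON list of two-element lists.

Build:
Trie nodes:
  n0 'ε': a→1 b→7
  n1 'a': b→19 c→2  ←P4
  n2 'ac': a→3 b→17
  n3 'aca': b→4
  n4 'acab': c→5
  n5 'acabc': a→6
  n6 'acabca': ·  ←P0
  n7 'b': a→15 b→8 c→11
  n8 'bb': b→9
  n9 'bbb': b→10
  n10 'bbbb': ·  ←P1
  n11 'bc': c→12
  n12 'bcc': b→13
  n13 'bccb': c→14
  n14 'bccbc': ·  ←P2
  n15 'ba': b→16
  n16 'bab': ·  ←P3
  n17 'acb': a→18
  n18 'acba': ·  ←P5
  n19 'ab': c→20
  n20 'abc': a→21
  n21 'abca': ·  ←P6

Failure links (BFS by depth):
  fail(1) 'a': from fail(0)=0 chase 'a': 0 ⇒ 0;  out={4}∪out(0)={4}
  fail(7) 'b': from fail(0)=0 chase 'b': 0 ⇒ 0;  out=∅∪out(0)=∅
  fail(2) 'ac': from fail(1)=0 chase 'c': 0 ⇒ 0;  out=∅∪out(0)=∅
  fail(8) 'bb': from fail(7)=0 chase 'b': 0 ⇒ 7;  out=∅∪out(7)=∅
  fail(11) 'bc': from fail(7)=0 chase 'c': 0 ⇒ 0;  out=∅∪out(0)=∅
  fail(15) 'ba': from fail(7)=0 chase 'a': 0 ⇒ 1;  out=∅∪out(1)={4}
  fail(19) 'ab': from fail(1)=0 chase 'b': 0 ⇒ 7;  out=∅∪out(7)=∅
  fail(3) 'aca': from fail(2)=0 chase 'a': 0 ⇒ 1;  out=∅∪out(1)={4}
  fail(9) 'bbb': from fail(8)=7 chase 'b': 7 ⇒ 8;  out=∅∪out(8)=∅
  fail(12) 'bcc': from fail(11)=0 chase 'c': 0 ⇒ 0;  out=∅∪out(0)=∅
  fail(16) 'bab': from fail(15)=1 chase 'b': 1 ⇒ 19;  out={3}∪out(19)={3}
  fail(17) 'acb': from fail(2)=0 chase 'b': 0 ⇒ 7;  out=∅∪out(7)=∅
  fail(20) 'abc': from fail(19)=7 chase 'c': 7 ⇒ 11;  out=∅∪out(11)=∅
  fail(4) 'acab': from fail(3)=1 chase 'b': 1 ⇒ 19;  out=∅∪out(19)=∅
  fail(10) 'bbbb': from fail(9)=8 chase 'b': 8 ⇒ 9;  out={1}∪out(9)={1}
  fail(13) 'bccb': from fail(12)=0 chase 'b': 0 ⇒ 7;  out=∅∪out(7)=∅
  fail(18) 'acba': from fail(17)=7 chase 'a': 7 ⇒ 15;  out={5}∪out(15)={4,5}
  fail(21) 'abca': from fail(20)=11 chase 'a': 11→0 ⇒ 1;  out={6}∪out(1)={4,6}
  fail(5) 'acabc': from fail(4)=19 chase 'c': 19 ⇒ 20;  out=∅∪out(20)=∅
  fail(14) 'bccbc': from fail(13)=7 chase 'c': 7 ⇒ 11;  out={2}∪out(11)={2}
  fail(6) 'acabca': from fail(5)=20 chase 'a': 20 ⇒ 21;  out={0}∪out(21)={0,4,6}

Text stream:
[0] read 'c'  n0⇒n0
[1] read 'a'  n0⇒n1  → match P4@[1:1]
[2] read 'b'  n1⇒n19
[3] read 'c'  n19⇒n20
[4] read 'a'  n20⇒n21  → match P4@[4:4],P6@[1:4]
[5] read 'b'  n21⇒n19 (via fail)
[6] read 'c'  n19⇒n20
[7] read 'b'  n20⇒n7 (via fail)
[8] read 'a'  n7⇒n15  → match P4@[8:8]
[9] read 'b'  n15⇒n16  → match P3@[7:9]
[10] read 'c'  n16⇒n20 (via fail)
[11] read 'a'  n20⇒n21  → match P4@[11:11],P6@[8:11]
[12] read 'c'  n21⇒n2 (via fail)
[13] read 'c'  n2⇒n0 (via fail)
[14] read 'b'  n0⇒n7
[15] read 'b'  n7⇒n8
[16] read 'b'  n8⇒n9
[17] read 'b'  n9⇒n10  → match P1@[14:17]
[18] read 'b'  n10⇒n10 (via fail)  → match P1@[15:18]
[19] read 'b'  n10⇒n10 (via fail)  → match P1@[16:19]
[20] read 'b'  n10⇒n10 (via fail)  → match P1@[17:20]
[21] read 'b'  n10⇒n10 (via fail)  → match P1@[18:21]
[22] read 'b'  n10⇒n10 (via fail)  → match P1@[19:22]
[23] read 'b'  n10⇒n10 (via fail)  → match P1@[20:23]
[24] read 'b'  n10⇒n10 (via fail)  → match P1@[21:24]
[25] read 'b'  n10⇒n10 (via fail)  → match P1@[22:25]
[26] read 'b'  n10⇒n10 (via fail)  → match P1@[23:26]
[27] read 'a'  n10⇒n15 (via fail)  → match P4@[27:27]
[28] read 'b'  n15⇒n16  → match P3@[26:28]
[29] read 'b'  n16⇒n8 (via fail)
[30] read 'c'  n8⇒n11 (via fail)
[31] read 'c'  n11⇒n12
[32] read 'b'  n12⇒n13
[33] read 'b'  n13⇒n8 (via fail)
[34] read 'b'  n8⇒n9
[35] read 'b'  n9⇒n10  → match P1@[32:35]
[36] read 'a'  n10⇒n15 (via fail)  → match P4@[36:36]
[37] read 'a'  n15⇒n1 (via fail)  → match P4@[37:37]
[38] read 'c'  n1⇒n2
[39] read 'a'  n2⇒n3  → match P4@[39:39]
[40] read 'b'  n3⇒n4
[41] read 'c'  n4⇒n5
[42] read 'a'  n5⇒n6  → match P0@[37:42],P4@[42:42],P6@[39:42]
[43] read 'b'  n6⇒n19 (via fail)
[44] read 'a'  n19⇒n15 (via fail)  → match P4@[44:44]
[45] read 'c'  n15⇒n2 (via fail)
[46] read 'a'  n2⇒n3  → match P4@[46:46]
[47] read 'b'  n3⇒n4
[48] read 'c'  n4⇒n5

Result: [[1,4],[4,4],[4,6],[8,4],[9,3],[11,4],[11,6],[17,1],[18,1],[19,1],[20,1],[21,1],[22,1],[23,1],[24,1],[25,1],[26,1],[27,4],[28,3],[35,1],[36,4],[37,4],[39,4],[42,0],[42,4],[42,6],[44,4],[46,4]]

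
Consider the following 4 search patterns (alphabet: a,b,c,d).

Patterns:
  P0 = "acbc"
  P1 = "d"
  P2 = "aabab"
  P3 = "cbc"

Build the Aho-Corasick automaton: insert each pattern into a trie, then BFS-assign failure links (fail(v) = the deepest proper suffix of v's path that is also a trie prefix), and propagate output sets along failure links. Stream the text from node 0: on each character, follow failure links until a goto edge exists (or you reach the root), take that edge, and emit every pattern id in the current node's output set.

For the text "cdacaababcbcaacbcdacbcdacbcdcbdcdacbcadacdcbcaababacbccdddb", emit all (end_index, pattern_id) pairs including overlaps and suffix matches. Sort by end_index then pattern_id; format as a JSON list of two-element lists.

Build:
Trie (insert patterns):
  0='ε' goto a→1 c→10 d→5
  1='a' goto a→6 c→2
  2='ac' goto b→3
  3='acb' goto c→4
  4='acbc' goto ·  ←P0
  5='d' goto ·  ←P1
  6='aa' goto b→7
  7='aab' goto a→8
  8='aaba' goto b→9
  9='aabab' goto ·  ←P2
  10='c' goto b→11
  11='cb' goto c→12
  12='cbc' goto ·  ←P3

Failure links (BFS by depth):
  n1('a'): parent n0 fail=0; on 'a' 0 → fail=0;  out ∅∪∅=∅
  n5('d'): parent n0 fail=0; on 'd' 0 → fail=0;  out {1}∪∅={1}
  n10('c'): parent n0 fail=0; on 'c' 0 → fail=0;  out ∅∪∅=∅
  n2('ac'): parent n1 fail=0; on 'c' 0 → fail=10;  out ∅∪∅=∅
  n6('aa'): parent n1 fail=0; on 'a' 0 → fail=1;  out ∅∪∅=∅
  n11('cb'): parent n10 fail=0; on 'b' 0 → fail=0;  out ∅∪∅=∅
  n3('acb'): parent n2 fail=10; on 'b' 10 → fail=11;  out ∅∪∅=∅
  n7('aab'): parent n6 fail=1; on 'b' 1→0 → fail=0;  out ∅∪∅=∅
  n12('cbc'): parent n11 fail=0; on 'c' 0 → fail=10;  out {3}∪∅={3}
  n4('acbc'): parent n3 fail=11; on 'c' 11 → fail=12;  out {0}∪{3}={0,3}
  n8('aaba'): parent n7 fail=0; on 'a' 0 → fail=1;  out ∅∪∅=∅
  n9('aabab'): parent n8 fail=1; on 'b' 1→0 → fail=0;  out {2}∪∅={2}

Text stream:
[0] read 'c'  n0⇒n10
[1] read 'd'  n10⇒n5 (fail-walked)  emit P1@[1:1]
[2] read 'a'  n5⇒n1 (fail-walked)
[3] read 'c'  n1⇒n2
[4] read 'a'  n2⇒n1 (fail-walked)
[5] read 'a'  n1⇒n6
[6] read 'b'  n6⇒n7
[7] read 'a'  n7⇒n8
[8] read 'b'  n8⇒n9  emit P2@[4:8]
[9] read 'c'  n9⇒n10 (fail-walked)
[10] read 'b'  n10⇒n11
[11] read 'c'  n11⇒n12  emit P3@[9:11]
[12] read 'a'  n12⇒n1 (fail-walked)
[13] read 'a'  n1⇒n6
[14] read 'c'  n6⇒n2 (fail-walked)
[15] read 'b'  n2⇒n3
[16] read 'c'  n3⇒n4  emit P0@[13:16],P3@[14:16]
[17] read 'd'  n4⇒n5 (fail-walked)  emit P1@[17:17]
[18] read 'a'  n5⇒n1 (fail-walked)
[19] read 'c'  n1⇒n2
[20] read 'b'  n2⇒n3
[21] read 'c'  n3⇒n4  emit P0@[18:21],P3@[19:21]
[22] read 'd'  n4⇒n5 (fail-walked)  emit P1@[22:22]
[23] read 'a'  n5⇒n1 (fail-walked)
[24] read 'c'  n1⇒n2
[25] read 'b'  n2⇒n3
[26] read 'c'  n3⇒n4  emit P0@[23:26],P3@[24:26]
[27] read 'd'  n4⇒n5 (fail-walked)  emit P1@[27:27]
[28] read 'c'  n5⇒n10 (fail-walked)
[29] read 'b'  n10⇒n11
[30] read 'd'  n11⇒n5 (fail-walked)  emit P1@[30:30]
[31] read 'c'  n5⇒n10 (fail-walked)
[32] read 'd'  n10⇒n5 (fail-walked)  emit P1@[32:32]
[33] read 'a'  n5⇒n1 (fail-walked)
[34] read 'c'  n1⇒n2
[35] read 'b'  n2⇒n3
[36] read 'c'  n3⇒n4  emit P0@[33:36],P3@[34:36]
[37] read 'a'  n4⇒n1 (fail-walked)
[38] read 'd'  n1⇒n5 (fail-walked)  emit P1@[38:38]
[39] read 'a'  n5⇒n1 (fail-walked)
[40] read 'c'  n1⇒n2
[41] read 'd'  n2⇒n5 (fail-walked)  emit P1@[41:41]
[42] read 'c'  n5⇒n10 (fail-walked)
[43] read 'b'  n10⇒n11
[44] read 'c'  n11⇒n12  emit P3@[42:44]
[45] read 'a'  n12⇒n1 (fail-walked)
[46] read 'a'  n1⇒n6
[47] read 'b'  n6⇒n7
[48] read 'a'  n7⇒n8
[49] read 'b'  n8⇒n9  emit P2@[45:49]
[50] read 'a'  n9⇒n1 (fail-walked)
[51] read 'c'  n1⇒n2
[52] read 'b'  n2⇒n3
[53] read 'c'  n3⇒n4  emit P0@[50:53],P3@[51:53]
[54] read 'c'  n4⇒n10 (fail-walked)
[55] read 'd'  n10⇒n5 (fail-walked)  emit P1@[55:55]
[56] read 'd'  n5⇒n5 (fail-walked)  emit P1@[56:56]
[57] read 'd'  n5⇒n5 (fail-walked)  emit P1@[57:57]
[58] read 'b'  n5⇒n0 (fail-walked)

Result: [[1,1],[8,2],[11,3],[16,0],[16,3],[17,1],[21,0],[21,3],[22,1],[26,0],[26,3],[27,1],[30,1],[32,1],[36,0],[36,3],[38,1],[41,1],[44,3],[49,2],[53,0],[53,3],[55,1],[56,1],[57,1]]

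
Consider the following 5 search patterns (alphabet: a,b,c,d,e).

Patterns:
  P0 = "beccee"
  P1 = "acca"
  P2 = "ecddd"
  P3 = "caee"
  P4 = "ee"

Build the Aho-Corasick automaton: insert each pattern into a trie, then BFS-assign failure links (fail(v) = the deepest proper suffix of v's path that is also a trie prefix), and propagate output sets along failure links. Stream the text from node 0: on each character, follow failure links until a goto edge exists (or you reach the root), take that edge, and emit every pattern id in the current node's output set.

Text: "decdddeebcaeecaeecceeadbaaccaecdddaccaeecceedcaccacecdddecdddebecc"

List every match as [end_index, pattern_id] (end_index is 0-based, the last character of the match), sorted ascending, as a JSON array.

Construct AC machine:
Trie nodes:
  0='ε' goto a→7 b→1 c→16 e→11
  1='b' goto e→2
  2='be' goto c→3
  3='bec' goto c→4
  4='becc' goto e→5
  5='becce' goto e→6
  6='beccee' goto ·  ←P0
  7='a' goto c→8
  8='ac' goto c→9
  9='acc' goto a→10
  10='acca' goto ·  ←P1
  11='e' goto c→12 e→20
  12='ec' goto d→13
  13='ecd' goto d→14
  14='ecdd' goto d→15
  15='ecddd' goto ·  ←P2
  16='c' goto a→17
  17='ca' goto e→18
  18='cae' goto e→19
  19='caee' goto ·  ←P3
  20='ee' goto ·  ←P4

BFS fail/out derivation:
  n1('b'): parent n0 fail=0; on 'b' 0 → fail=0;  out ∅∪∅=∅
  n7('a'): parent n0 fail=0; on 'a' 0 → fail=0;  out ∅∪∅=∅
  n11('e'): parent n0 fail=0; on 'e' 0 → fail=0;  out ∅∪∅=∅
  n16('c'): parent n0 fail=0; on 'c' 0 → fail=0;  out ∅∪∅=∅
  n2('be'): parent n1 fail=0; on 'e' 0 → fail=11;  out ∅∪∅=∅
  n8('ac'): parent n7 fail=0; on 'c' 0 → fail=16;  out ∅∪∅=∅
  n12('ec'): parent n11 fail=0; on 'c' 0 → fail=16;  out ∅∪∅=∅
  n17('ca'): parent n16 fail=0; on 'a' 0 → fail=7;  out ∅∪∅=∅
  n20('ee'): parent n11 fail=0; on 'e' 0 → fail=11;  out {4}∪∅={4}
  n3('bec'): parent n2 fail=11; on 'c' 11 → fail=12;  out ∅∪∅=∅
  n9('acc'): parent n8 fail=16; on 'c' 16→0 → fail=16;  out ∅∪∅=∅
  n13('ecd'): parent n12 fail=16; on 'd' 16→0 → fail=0;  out ∅∪∅=∅
  n18('cae'): parent n17 fail=7; on 'e' 7→0 → fail=11;  out ∅∪∅=∅
  n4('becc'): parent n3 fail=12; on 'c' 12→16→0 → fail=16;  out ∅∪∅=∅
  n10('acca'): parent n9 fail=16; on 'a' 16 → fail=17;  out {1}∪∅={1}
  n14('ecdd'): parent n13 fail=0; on 'd' 0 → fail=0;  out ∅∪∅=∅
  n19('caee'): parent n18 fail=11; on 'e' 11 → fail=20;  out {3}∪{4}={3,4}
  n5('becce'): parent n4 fail=16; on 'e' 16→0 → fail=11;  out ∅∪∅=∅
  n15('ecddd'): parent n14 fail=0; on 'd' 0 → fail=0;  out {2}∪∅={2}
  n6('beccee'): parent n5 fail=11; on 'e' 11 → fail=20;  out {0}∪{4}={0,4}

Scan:
pos 0 'd': at 0
pos 1 'e': at 11
pos 2 'c': at 12
pos 3 'd': at 13
pos 4 'd': at 14
pos 5 'd': at 15  emit P2@[1:5]
pos 6 'e': at 11 ·f
pos 7 'e': at 20  emit P4@[6:7]
pos 8 'b': at 1 ·f
pos 9 'c': at 16 ·f
pos 10 'a': at 17
pos 11 'e': at 18
pos 12 'e': at 19  emit P3@[9:12],P4@[11:12]
pos 13 'c': at 12 ·f
pos 14 'a': at 17 ·f
pos 15 'e': at 18
pos 16 'e': at 19  emit P3@[13:16],P4@[15:16]
pos 17 'c': at 12 ·f
pos 18 'c': at 16 ·f
pos 19 'e': at 11 ·f
pos 20 'e': at 20  emit P4@[19:20]
pos 21 'a': at 7 ·f
pos 22 'd': at 0 ·f
pos 23 'b': at 1
pos 24 'a': at 7 ·f
pos 25 'a': at 7 ·f
pos 26 'c': at 8
pos 27 'c': at 9
pos 28 'a': at 10  emit P1@[25:28]
pos 29 'e': at 18 ·f
pos 30 'c': at 12 ·f
pos 31 'd': at 13
pos 32 'd': at 14
pos 33 'd': at 15  emit P2@[29:33]
pos 34 'a': at 7 ·f
pos 35 'c': at 8
pos 36 'c': at 9
pos 37 'a': at 10  emit P1@[34:37]
pos 38 'e': at 18 ·f
pos 39 'e': at 19  emit P3@[36:39],P4@[38:39]
pos 40 'c': at 12 ·f
pos 41 'c': at 16 ·f
pos 42 'e': at 11 ·f
pos 43 'e': at 20  emit P4@[42:43]
pos 44 'd': at 0 ·f
pos 45 'c': at 16
pos 46 'a': at 17
pos 47 'c': at 8 ·f
pos 48 'c': at 9
pos 49 'a': at 10  emit P1@[46:49]
pos 50 'c': at 8 ·f
pos 51 'e': at 11 ·f
pos 52 'c': at 12
pos 53 'd': at 13
pos 54 'd': at 14
pos 55 'd': at 15  emit P2@[51:55]
pos 56 'e': at 11 ·f
pos 57 'c': at 12
pos 58 'd': at 13
pos 59 'd': at 14
pos 60 'd': at 15  emit P2@[56:60]
pos 61 'e': at 11 ·f
pos 62 'b': at 1 ·f
pos 63 'e': at 2
pos 64 'c': at 3
pos 65 'c': at 4

Result: [[5,2],[7,4],[12,3],[12,4],[16,3],[16,4],[20,4],[28,1],[33,2],[37,1],[39,3],[39,4],[43,4],[49,1],[55,2],[60,2]]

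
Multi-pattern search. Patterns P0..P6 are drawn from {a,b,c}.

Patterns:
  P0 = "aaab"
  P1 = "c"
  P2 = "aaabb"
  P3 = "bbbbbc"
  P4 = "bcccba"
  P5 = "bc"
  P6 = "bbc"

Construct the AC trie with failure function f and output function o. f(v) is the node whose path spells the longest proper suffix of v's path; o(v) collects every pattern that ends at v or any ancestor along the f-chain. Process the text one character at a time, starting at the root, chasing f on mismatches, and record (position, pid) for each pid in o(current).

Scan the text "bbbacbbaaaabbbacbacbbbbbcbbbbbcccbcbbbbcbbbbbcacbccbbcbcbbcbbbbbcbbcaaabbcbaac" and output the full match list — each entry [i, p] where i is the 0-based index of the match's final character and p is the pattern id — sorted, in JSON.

Construct AC machine:
Trie (insert patterns):
  n0 'ε': a→1 b→7 c→5
  n1 'a': a→2
  n2 'aa': a→3
  n3 'aaa': b→4
  n4 'aaab': b→6  ←P0
  n5 'c': ·  ←P1
  n6 'aaabb': ·  ←P2
  n7 'b': b→8 c→13
  n8 'bb': b→9 c→18
  n9 'bbb': b→10
  n10 'bbbb': b→11
  n11 'bbbbb': c→12
  n12 'bbbbbc': ·  ←P3
  n13 'bc': c→14  ←P5
  n14 'bcc': c→15
  n15 'bccc': b→16
  n16 'bcccb': a→17
  n17 'bcccba': ·  ←P4
  n18 'bbc': ·  ←P6

Failure links (BFS by depth):
  n1('a'): parent n0 fail=0; on 'a' 0 → fail=0;  out ∅∪∅=∅
  n5('c'): parent n0 fail=0; on 'c' 0 → fail=0;  out {1}∪∅={1}
  n7('b'): parent n0 fail=0; on 'b' 0 → fail=0;  out ∅∪∅=∅
  n2('aa'): parent n1 fail=0; on 'a' 0 → fail=1;  out ∅∪∅=∅
  n8('bb'): parent n7 fail=0; on 'b' 0 → fail=7;  out ∅∪∅=∅
  n13('bc'): parent n7 fail=0; on 'c' 0 → fail=5;  out {5}∪{1}={1,5}
  n3('aaa'): parent n2 fail=1; on 'a' 1 → fail=2;  out ∅∪∅=∅
  n9('bbb'): parent n8 fail=7; on 'b' 7 → fail=8;  out ∅∪∅=∅
  n14('bcc'): parent n13 fail=5; on 'c' 5→0 → fail=5;  out ∅∪{1}={1}
  n18('bbc'): parent n8 fail=7; on 'c' 7 → fail=13;  out {6}∪{1,5}={1,5,6}
  n4('aaab'): parent n3 fail=2; on 'b' 2→1→0 → fail=7;  out {0}∪∅={0}
  n10('bbbb'): parent n9 fail=8; on 'b' 8 → fail=9;  out ∅∪∅=∅
  n15('bccc'): parent n14 fail=5; on 'c' 5→0 → fail=5;  out ∅∪{1}={1}
  n6('aaabb'): parent n4 fail=7; on 'b' 7 → fail=8;  out {2}∪∅={2}
  n11('bbbbb'): parent n10 fail=9; on 'b' 9 → fail=10;  out ∅∪∅=∅
  n16('bcccb'): parent n15 fail=5; on 'b' 5→0 → fail=7;  out ∅∪∅=∅
  n12('bbbbbc'): parent n11 fail=10; on 'c' 10→9→8 → fail=18;  out {3}∪{1,5,6}={1,3,5,6}
  n17('bcccba'): parent n16 fail=7; on 'a' 7→0 → fail=1;  out {4}∪∅={4}

Run:
i=0 'b': node 0→7
i=1 'b': node 7→8
i=2 'b': node 8→9
i=3 'a': node 9→1 (fail-walked)
i=4 'c': node 1→5 (fail-walked)  ** P1@[4:4]
i=5 'b': node 5→7 (fail-walked)
i=6 'b': node 7→8
i=7 'a': node 8→1 (fail-walked)
i=8 'a': node 1→2
i=9 'a': node 2→3
i=10 'a': node 3→3 (fail-walked)
i=11 'b': node 3→4  ** P0@[8:11]
i=12 'b': node 4→6  ** P2@[8:12]
i=13 'b': node 6→9 (fail-walked)
i=14 'a': node 9→1 (fail-walked)
i=15 'c': node 1→5 (fail-walked)  ** P1@[15:15]
i=16 'b': node 5→7 (fail-walked)
i=17 'a': node 7→1 (fail-walked)
i=18 'c': node 1→5 (fail-walked)  ** P1@[18:18]
i=19 'b': node 5→7 (fail-walked)
i=20 'b': node 7→8
i=21 'b': node 8→9
i=22 'b': node 9→10
i=23 'b': node 10→11
i=24 'c': node 11→12  ** P1@[24:24],P3@[19:24],P5@[23:24],P6@[22:24]
i=25 'b': node 12→7 (fail-walked)
i=26 'b': node 7→8
i=27 'b': node 8→9
i=28 'b': node 9→10
i=29 'b': node 10→11
i=30 'c': node 11→12  ** P1@[30:30],P3@[25:30],P5@[29:30],P6@[28:30]
i=31 'c': node 12→14 (fail-walked)  ** P1@[31:31]
i=32 'c': node 14→15  ** P1@[32:32]
i=33 'b': node 15→16
i=34 'c': node 16→13 (fail-walked)  ** P1@[34:34],P5@[33:34]
i=35 'b': node 13→7 (fail-walked)
i=36 'b': node 7→8
i=37 'b': node 8→9
i=38 'b': node 9→10
i=39 'c': node 10→18 (fail-walked)  ** P1@[39:39],P5@[38:39],P6@[37:39]
i=40 'b': node 18→7 (fail-walked)
i=41 'b': node 7→8
i=42 'b': node 8→9
i=43 'b': node 9→10
i=44 'b': node 10→11
i=45 'c': node 11→12  ** P1@[45:45],P3@[40:45],P5@[44:45],P6@[43:45]
i=46 'a': node 12→1 (fail-walked)
i=47 'c': node 1→5 (fail-walked)  ** P1@[47:47]
i=48 'b': node 5→7 (fail-walked)
i=49 'c': node 7→13  ** P1@[49:49],P5@[48:49]
i=50 'c': node 13→14  ** P1@[50:50]
i=51 'b': node 14→7 (fail-walked)
i=52 'b': node 7→8
i=53 'c': node 8→18  ** P1@[53:53],P5@[52:53],P6@[51:53]
i=54 'b': node 18→7 (fail-walked)
i=55 'c': node 7→13  ** P1@[55:55],P5@[54:55]
i=56 'b': node 13→7 (fail-walked)
i=57 'b': node 7→8
i=58 'c': node 8→18  ** P1@[58:58],P5@[57:58],P6@[56:58]
i=59 'b': node 18→7 (fail-walked)
i=60 'b': node 7→8
i=61 'b': node 8→9
i=62 'b': node 9→10
i=63 'b': node 10→11
i=64 'c': node 11→12  ** P1@[64:64],P3@[59:64],P5@[63:64],P6@[62:64]
i=65 'b': node 12→7 (fail-walked)
i=66 'b': node 7→8
i=67 'c': node 8→18  ** P1@[67:67],P5@[66:67],P6@[65:67]
i=68 'a': node 18→1 (fail-walked)
i=69 'a': node 1→2
i=70 'a': node 2→3
i=71 'b': node 3→4  ** P0@[68:71]
i=72 'b': node 4→6  ** P2@[68:72]
i=73 'c': node 6→18 (fail-walked)  ** P1@[73:73],P5@[72:73],P6@[71:73]
i=74 'b': node 18→7 (fail-walked)
i=75 'a': node 7→1 (fail-walked)
i=76 'a': node 1→2
i=77 'c': node 2→5 (fail-walked)  ** P1@[77:77]

Result: [[4,1],[11,0],[12,2],[15,1],[18,1],[24,1],[24,3],[24,5],[24,6],[30,1],[30,3],[30,5],[30,6],[31,1],[32,1],[34,1],[34,5],[39,1],[39,5],[39,6],[45,1],[45,3],[45,5],[45,6],[47,1],[49,1],[49,5],[50,1],[53,1],[53,5],[53,6],[55,1],[55,5],[58,1],[58,5],[58,6],[64,1],[64,3],[64,5],[64,6],[67,1],[67,5],[67,6],[71,0],[72,2],[73,1],[73,5],[73,6],[77,1]]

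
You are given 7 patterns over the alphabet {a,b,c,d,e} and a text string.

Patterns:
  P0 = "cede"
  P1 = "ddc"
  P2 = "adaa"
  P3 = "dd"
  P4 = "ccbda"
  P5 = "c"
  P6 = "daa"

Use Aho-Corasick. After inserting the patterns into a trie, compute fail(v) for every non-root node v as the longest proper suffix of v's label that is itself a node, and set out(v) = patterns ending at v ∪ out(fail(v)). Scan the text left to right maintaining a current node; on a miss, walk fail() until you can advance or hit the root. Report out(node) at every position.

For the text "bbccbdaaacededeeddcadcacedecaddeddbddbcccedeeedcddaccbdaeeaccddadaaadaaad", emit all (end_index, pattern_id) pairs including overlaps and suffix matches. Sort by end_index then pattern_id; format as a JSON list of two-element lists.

Build automaton:
Trie (insert patterns):
  n0 'ε': a→8 c→1 d→5
  n1 'c': c→12 e→2  [P5 ends]
  n2 'ce': d→3
  n3 'ced': e→4
  n4 'cede': ·  [P0 ends]
  n5 'd': a→16 d→6
  n6 'dd': c→7  [P3 ends]
  n7 'ddc': ·  [P1 ends]
  n8 'a': d→9
  n9 'ad': a→10
  n10 'ada': a→11
  n11 'adaa': ·  [P2 ends]
  n12 'cc': b→13
  n13 'ccb': d→14
  n14 'ccbd': a→15
  n15 'ccbda': ·  [P4 ends]
  n16 'da': a→17
  n17 'daa': ·  [P6 ends]

Failure links (BFS by depth):
  fail(1) 'c': from fail(0)=0 chase 'c': 0 ⇒ 0;  out={5}∪out(0)={5}
  fail(5) 'd': from fail(0)=0 chase 'd': 0 ⇒ 0;  out=∅∪out(0)=∅
  fail(8) 'a': from fail(0)=0 chase 'a': 0 ⇒ 0;  out=∅∪out(0)=∅
  fail(2) 'ce': from fail(1)=0 chase 'e': 0 ⇒ 0;  out=∅∪out(0)=∅
  fail(6) 'dd': from fail(5)=0 chase 'd': 0 ⇒ 5;  out={3}∪out(5)={3}
  fail(9) 'ad': from fail(8)=0 chase 'd': 0 ⇒ 5;  out=∅∪out(5)=∅
  fail(12) 'cc': from fail(1)=0 chase 'c': 0 ⇒ 1;  out=∅∪out(1)={5}
  fail(16) 'da': from fail(5)=0 chase 'a': 0 ⇒ 8;  out=∅∪out(8)=∅
  fail(3) 'ced': from fail(2)=0 chase 'd': 0 ⇒ 5;  out=∅∪out(5)=∅
  fail(7) 'ddc': from fail(6)=5 chase 'c': 5→0 ⇒ 1;  out={1}∪out(1)={1,5}
  fail(10) 'ada': from fail(9)=5 chase 'a': 5 ⇒ 16;  out=∅∪out(16)=∅
  fail(13) 'ccb': from fail(12)=1 chase 'b': 1→0 ⇒ 0;  out=∅∪out(0)=∅
  fail(17) 'daa': from fail(16)=8 chase 'a': 8→0 ⇒ 8;  out={6}∪out(8)={6}
  fail(4) 'cede': from fail(3)=5 chase 'e': 5→0 ⇒ 0;  out={0}∪out(0)={0}
  fail(11) 'adaa': from fail(10)=16 chase 'a': 16 ⇒ 17;  out={2}∪out(17)={2,6}
  fail(14) 'ccbd': from fail(13)=0 chase 'd': 0 ⇒ 5;  out=∅∪out(5)=∅
  fail(15) 'ccbda': from fail(14)=5 chase 'a': 5 ⇒ 16;  out={4}∪out(16)={4}

Scan:
i=0 'b': node 0→0
i=1 'b': node 0→0
i=2 'c': node 0→1  emit P5@[2:2]
i=3 'c': node 1→12  emit P5@[3:3]
i=4 'b': node 12→13
i=5 'd': node 13→14
i=6 'a': node 14→15  emit P4@[2:6]
i=7 'a': node 15→17 ·f  emit P6@[5:7]
i=8 'a': node 17→8 ·f
i=9 'c': node 8→1 ·f  emit P5@[9:9]
i=10 'e': node 1→2
i=11 'd': node 2→3
i=12 'e': node 3→4  emit P0@[9:12]
i=13 'd': node 4→5 ·f
i=14 'e': node 5→0 ·f
i=15 'e': node 0→0
i=16 'd': node 0→5
i=17 'd': node 5→6  emit P3@[16:17]
i=18 'c': node 6→7  emit P1@[16:18],P5@[18:18]
i=19 'a': node 7→8 ·f
i=20 'd': node 8→9
i=21 'c': node 9→1 ·f  emit P5@[21:21]
i=22 'a': node 1→8 ·f
i=23 'c': node 8→1 ·f  emit P5@[23:23]
i=24 'e': node 1→2
i=25 'd': node 2→3
i=26 'e': node 3→4  emit P0@[23:26]
i=27 'c': node 4→1 ·f  emit P5@[27:27]
i=28 'a': node 1→8 ·f
i=29 'd': node 8→9
i=30 'd': node 9→6 ·f  emit P3@[29:30]
i=31 'e': node 6→0 ·f
i=32 'd': node 0→5
i=33 'd': node 5→6  emit P3@[32:33]
i=34 'b': node 6→0 ·f
i=35 'd': node 0→5
i=36 'd': node 5→6  emit P3@[35:36]
i=37 'b': node 6→0 ·f
i=38 'c': node 0→1  emit P5@[38:38]
i=39 'c': node 1→12  emit P5@[39:39]
i=40 'c': node 12→12 ·f  emit P5@[40:40]
i=41 'e': node 12→2 ·f
i=42 'd': node 2→3
i=43 'e': node 3→4  emit P0@[40:43]
i=44 'e': node 4→0 ·f
i=45 'e': node 0→0
i=46 'd': node 0→5
i=47 'c': node 5→1 ·f  emit P5@[47:47]
i=48 'd': node 1→5 ·f
i=49 'd': node 5→6  emit P3@[48:49]
i=50 'a': node 6→16 ·f
i=51 'c': node 16→1 ·f  emit P5@[51:51]
i=52 'c': node 1→12  emit P5@[52:52]
i=53 'b': node 12→13
i=54 'd': node 13→14
i=55 'a': node 14→15  emit P4@[51:55]
i=56 'e': node 15→0 ·f
i=57 'e': node 0→0
i=58 'a': node 0→8
i=59 'c': node 8→1 ·f  emit P5@[59:59]
i=60 'c': node 1→12  emit P5@[60:60]
i=61 'd': node 12→5 ·f
i=62 'd': node 5→6  emit P3@[61:62]
i=63 'a': node 6→16 ·f
i=64 'd': node 16→9 ·f
i=65 'a': node 9→10
i=66 'a': node 10→11  emit P2@[63:66],P6@[64:66]
i=67 'a': node 11→8 ·f
i=68 'd': node 8→9
i=69 'a': node 9→10
i=70 'a': node 10→11  emit P2@[67:70],P6@[68:70]
i=71 'a': node 11→8 ·f
i=72 'd': node 8→9

All matches (sorted): [[2,5],[3,5],[6,4],[7,6],[9,5],[12,0],[17,3],[18,1],[18,5],[21,5],[23,5],[26,0],[27,5],[30,3],[33,3],[36,3],[38,5],[39,5],[40,5],[43,0],[47,5],[49,3],[51,5],[52,5],[55,4],[59,5],[60,5],[62,3],[66,2],[66,6],[70,2],[70,6]]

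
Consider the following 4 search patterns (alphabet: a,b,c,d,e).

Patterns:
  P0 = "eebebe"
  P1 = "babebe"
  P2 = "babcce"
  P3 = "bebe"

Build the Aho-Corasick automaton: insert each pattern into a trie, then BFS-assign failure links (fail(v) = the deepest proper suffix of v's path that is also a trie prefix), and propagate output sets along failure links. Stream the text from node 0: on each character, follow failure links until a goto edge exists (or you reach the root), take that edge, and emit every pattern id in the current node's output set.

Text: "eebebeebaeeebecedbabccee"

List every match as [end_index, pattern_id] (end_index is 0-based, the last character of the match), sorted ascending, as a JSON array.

Build automaton:
Trie (insert patterns):
  n0 'ε': b→7 e→1
  n1 'e': e→2
  n2 'ee': b→3
  n3 'eeb': e→4
  n4 'eebe': b→5
  n5 'eebeb': e→6
  n6 'eebebe': ·  [P0 ends]
  n7 'b': a→8 e→16
  n8 'ba': b→9
  n9 'bab': c→13 e→10
  n10 'babe': b→11
  n11 'babeb': e→12
  n12 'babebe': ·  [P1 ends]
  n13 'babc': c→14
  n14 'babcc': e→15
  n15 'babcce': ·  [P2 ends]
  n16 'be': b→17
  n17 'beb': e→18
  n18 'bebe': ·  [P3 ends]

Failure links (BFS by depth):
  fail(1) 'e': from fail(0)=0 chase 'e': 0 ⇒ 0;  out=∅∪out(0)=∅
  fail(7) 'b': from fail(0)=0 chase 'b': 0 ⇒ 0;  out=∅∪out(0)=∅
  fail(2) 'ee': from fail(1)=0 chase 'e': 0 ⇒ 1;  out=∅∪out(1)=∅
  fail(8) 'ba': from fail(7)=0 chase 'a': 0 ⇒ 0;  out=∅∪out(0)=∅
  fail(16) 'be': from fail(7)=0 chase 'e': 0 ⇒ 1;  out=∅∪out(1)=∅
  fail(3) 'eeb': from fail(2)=1 chase 'b': 1→0 ⇒ 7;  out=∅∪out(7)=∅
  fail(9) 'bab': from fail(8)=0 chase 'b': 0 ⇒ 7;  out=∅∪out(7)=∅
  fail(17) 'beb': from fail(16)=1 chase 'b': 1→0 ⇒ 7;  out=∅∪out(7)=∅
  fail(4) 'eebe': from fail(3)=7 chase 'e': 7 ⇒ 16;  out=∅∪out(16)=∅
  fail(10) 'babe': from fail(9)=7 chase 'e': 7 ⇒ 16;  out=∅∪out(16)=∅
  fail(13) 'babc': from fail(9)=7 chase 'c': 7→0 ⇒ 0;  out=∅∪out(0)=∅
  fail(18) 'bebe': from fail(17)=7 chase 'e': 7 ⇒ 16;  out={3}∪out(16)={3}
  fail(5) 'eebeb': from fail(4)=16 chase 'b': 16 ⇒ 17;  out=∅∪out(17)=∅
  fail(11) 'babeb': from fail(10)=16 chase 'b': 16 ⇒ 17;  out=∅∪out(17)=∅
  fail(14) 'babcc': from fail(13)=0 chase 'c': 0 ⇒ 0;  out=∅∪out(0)=∅
  fail(6) 'eebebe': from fail(5)=17 chase 'e': 17 ⇒ 18;  out={0}∪out(18)={0,3}
  fail(12) 'babebe': from fail(11)=17 chase 'e': 17 ⇒ 18;  out={1}∪out(18)={1,3}
  fail(15) 'babcce': from fail(14)=0 chase 'e': 0 ⇒ 1;  out={2}∪out(1)={2}

Run:
i=0 'e': node 0→1
i=1 'e': node 1→2
i=2 'b': node 2→3
i=3 'e': node 3→4
i=4 'b': node 4→5
i=5 'e': node 5→6  → match P0@[0:5],P3@[2:5]
i=6 'e': node 6→2 (fail-walked)
i=7 'b': node 2→3
i=8 'a': node 3→8 (fail-walked)
i=9 'e': node 8→1 (fail-walked)
i=10 'e': node 1→2
i=11 'e': node 2→2 (fail-walked)
i=12 'b': node 2→3
i=13 'e': node 3→4
i=14 'c': node 4→0 (fail-walked)
i=15 'e': node 0→1
i=16 'd': node 1→0 (fail-walked)
i=17 'b': node 0→7
i=18 'a': node 7→8
i=19 'b': node 8→9
i=20 'c': node 9→13
i=21 'c': node 13→14
i=22 'e': node 14→15  → match P2@[17:22]
i=23 'e': node 15→2 (fail-walked)

All matches (sorted): [[5,0],[5,3],[22,2]]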